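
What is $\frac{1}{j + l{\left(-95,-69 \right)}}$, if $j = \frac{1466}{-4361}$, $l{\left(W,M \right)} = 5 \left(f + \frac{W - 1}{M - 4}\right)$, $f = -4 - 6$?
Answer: $- \frac{318353}{13931388} \approx -0.022851$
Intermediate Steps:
$f = -10$ ($f = -4 - 6 = -10$)
$l{\left(W,M \right)} = -50 + \frac{5 \left(-1 + W\right)}{-4 + M}$ ($l{\left(W,M \right)} = 5 \left(-10 + \frac{W - 1}{M - 4}\right) = 5 \left(-10 + \frac{-1 + W}{-4 + M}\right) = -50 + \frac{5 \left(-1 + W\right)}{-4 + M}$)
$j = - \frac{1466}{4361}$ ($j = 1466 \left(- \frac{1}{4361}\right) = - \frac{1466}{4361} \approx -0.33616$)
$\frac{1}{j + l{\left(-95,-69 \right)}} = \frac{1}{- \frac{1466}{4361} + \frac{5 \left(39 - 95 - -690\right)}{-4 - 69}} = \frac{1}{- \frac{1466}{4361} + \frac{5 \left(39 - 95 + 690\right)}{-73}} = \frac{1}{- \frac{1466}{4361} + 5 \left(- \frac{1}{73}\right) 634} = \frac{1}{- \frac{1466}{4361} - \frac{3170}{73}} = \frac{1}{- \frac{13931388}{318353}} = - \frac{318353}{13931388}$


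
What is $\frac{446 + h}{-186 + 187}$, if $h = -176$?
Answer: $270$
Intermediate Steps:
$\frac{446 + h}{-186 + 187} = \frac{446 - 176}{-186 + 187} = \frac{270}{1} = 270 \cdot 1 = 270$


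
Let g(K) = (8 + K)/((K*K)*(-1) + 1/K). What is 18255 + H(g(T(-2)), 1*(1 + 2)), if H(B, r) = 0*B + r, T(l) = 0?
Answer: 18258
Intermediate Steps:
g(K) = (8 + K)/(1/K - K²) (g(K) = (8 + K)/(K²*(-1) + 1/K) = (8 + K)/(-K² + 1/K) = (8 + K)/(1/K - K²))
H(B, r) = r (H(B, r) = 0 + r = r)
18255 + H(g(T(-2)), 1*(1 + 2)) = 18255 + 1*(1 + 2) = 18255 + 1*3 = 18255 + 3 = 18258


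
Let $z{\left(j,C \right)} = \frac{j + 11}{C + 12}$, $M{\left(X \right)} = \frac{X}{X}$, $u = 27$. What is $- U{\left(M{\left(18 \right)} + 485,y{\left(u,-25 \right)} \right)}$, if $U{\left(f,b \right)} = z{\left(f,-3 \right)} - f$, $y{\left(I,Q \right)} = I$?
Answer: $\frac{3877}{9} \approx 430.78$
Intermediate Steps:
$M{\left(X \right)} = 1$
$z{\left(j,C \right)} = \frac{11 + j}{12 + C}$
$U{\left(f,b \right)} = \frac{11}{9} - \frac{8 f}{9}$ ($U{\left(f,b \right)} = \frac{11 + f}{12 - 3} - f = \frac{11 + f}{9} - f = \left(\frac{11}{9} + \frac{f}{9}\right) - f = \frac{11}{9} - \frac{8 f}{9}$)
$- U{\left(M{\left(18 \right)} + 485,y{\left(u,-25 \right)} \right)} = - (\frac{11}{9} - \frac{8 \left(1 + 485\right)}{9}) = - (\frac{11}{9} - 432) = \left(-1\right) \left(- \frac{3877}{9}\right) = \frac{3877}{9}$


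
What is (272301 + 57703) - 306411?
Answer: 23593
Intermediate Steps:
(272301 + 57703) - 306411 = 330004 - 306411 = 23593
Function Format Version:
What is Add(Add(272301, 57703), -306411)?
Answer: 23593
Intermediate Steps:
Add(Add(272301, 57703), -306411) = Add(330004, -306411) = 23593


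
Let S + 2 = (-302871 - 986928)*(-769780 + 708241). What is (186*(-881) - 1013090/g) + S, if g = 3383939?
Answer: 20660971917470349/260303 ≈ 7.9373e+10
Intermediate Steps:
S = 79372940659 (S = -2 + (-302871 - 986928)*(-769780 + 708241) = -2 - 1289799*(-61539) = -2 + 79372940661 = 79372940659)
(186*(-881) - 1013090/g) + S = (186*(-881) - 1013090/3383939) + 79372940659 = (-163866 - 1013090*1/3383939) + 79372940659 = (-163866 - 77930/260303) + 79372940659 = -42654889328/260303 + 79372940659 = 20660971917470349/260303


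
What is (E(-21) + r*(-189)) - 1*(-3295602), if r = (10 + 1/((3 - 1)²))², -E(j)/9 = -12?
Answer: 52413651/16 ≈ 3.2759e+6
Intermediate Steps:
E(j) = 108 (E(j) = -9*(-12) = 108)
r = 1681/16 (r = (10 + 1/(2²))² = (10 + 1/4)² = (10 + ¼)² = (41/4)² = 1681/16 ≈ 105.06)
(E(-21) + r*(-189)) - 1*(-3295602) = (108 + (1681/16)*(-189)) - 1*(-3295602) = (108 - 317709/16) + 3295602 = -315981/16 + 3295602 = 52413651/16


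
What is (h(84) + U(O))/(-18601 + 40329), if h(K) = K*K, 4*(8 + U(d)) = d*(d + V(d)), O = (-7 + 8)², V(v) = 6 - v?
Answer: 14099/43456 ≈ 0.32444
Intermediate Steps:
O = 1 (O = 1² = 1)
U(d) = -8 + 3*d/2 (U(d) = -8 + (d*(d + (6 - d)))/4 = -8 + (d*6)/4 = -8 + (6*d)/4 = -8 + 3*d/2)
h(K) = K²
(h(84) + U(O))/(-18601 + 40329) = (84² + (-8 + (3/2)*1))/(-18601 + 40329) = (7056 + (-8 + 3/2))/21728 = (7056 - 13/2)*(1/21728) = (14099/2)*(1/21728) = 14099/43456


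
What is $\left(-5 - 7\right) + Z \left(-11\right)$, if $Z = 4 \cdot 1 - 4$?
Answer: $-12$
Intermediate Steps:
$Z = 0$ ($Z = 4 - 4 = 0$)
$\left(-5 - 7\right) + Z \left(-11\right) = \left(-5 - 7\right) + 0 \left(-11\right) = -12 + 0 = -12$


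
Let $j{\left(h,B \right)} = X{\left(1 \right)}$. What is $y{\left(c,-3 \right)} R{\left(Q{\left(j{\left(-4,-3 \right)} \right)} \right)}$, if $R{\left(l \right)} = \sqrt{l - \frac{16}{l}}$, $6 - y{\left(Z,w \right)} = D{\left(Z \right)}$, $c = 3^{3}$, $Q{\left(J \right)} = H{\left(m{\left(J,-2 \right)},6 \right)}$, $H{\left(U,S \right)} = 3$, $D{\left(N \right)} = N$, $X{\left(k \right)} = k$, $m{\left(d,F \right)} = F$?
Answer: $- 7 i \sqrt{21} \approx - 32.078 i$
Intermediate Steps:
$j{\left(h,B \right)} = 1$
$Q{\left(J \right)} = 3$
$c = 27$
$y{\left(Z,w \right)} = 6 - Z$
$y{\left(c,-3 \right)} R{\left(Q{\left(j{\left(-4,-3 \right)} \right)} \right)} = \left(6 - 27\right) \sqrt{3 - \frac{16}{3}} = - 21 \sqrt{3 - \frac{16}{3}} = - 21 \sqrt{- \frac{7}{3}} = - 21 \frac{i \sqrt{21}}{3} = - 7 i \sqrt{21}$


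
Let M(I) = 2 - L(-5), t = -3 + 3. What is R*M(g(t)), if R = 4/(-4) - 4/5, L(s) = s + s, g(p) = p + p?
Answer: -108/5 ≈ -21.600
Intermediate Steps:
t = 0
g(p) = 2*p
L(s) = 2*s
R = -9/5 (R = 4*(-¼) - 4*⅕ = -1 - ⅘ = -9/5 ≈ -1.8000)
M(I) = 12 (M(I) = 2 - 2*(-5) = 2 - 1*(-10) = 2 + 10 = 12)
R*M(g(t)) = -9/5*12 = -108/5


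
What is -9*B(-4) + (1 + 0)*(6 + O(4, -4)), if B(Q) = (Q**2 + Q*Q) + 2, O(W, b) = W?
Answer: -296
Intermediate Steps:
B(Q) = 2 + 2*Q**2 (B(Q) = (Q**2 + Q**2) + 2 = 2*Q**2 + 2 = 2 + 2*Q**2)
-9*B(-4) + (1 + 0)*(6 + O(4, -4)) = -9*(2 + 2*(-4)**2) + (1 + 0)*(6 + 4) = -9*(2 + 2*16) + 1*10 = -9*(2 + 32) + 10 = -9*34 + 10 = -306 + 10 = -296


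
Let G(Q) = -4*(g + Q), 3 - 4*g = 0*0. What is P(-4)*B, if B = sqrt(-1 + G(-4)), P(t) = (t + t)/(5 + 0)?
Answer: -16*sqrt(3)/5 ≈ -5.5426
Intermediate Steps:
P(t) = 2*t/5 (P(t) = (2*t)/5 = (2*t)*(1/5) = 2*t/5)
g = 3/4 (g = 3/4 - 0*0 = 3/4 - 1/4*0 = 3/4 + 0 = 3/4 ≈ 0.75000)
G(Q) = -3 - 4*Q (G(Q) = -4*(3/4 + Q) = -3 - 4*Q)
B = 2*sqrt(3) (B = sqrt(-1 + (-3 - 4*(-4))) = sqrt(-1 + (-3 + 16)) = sqrt(-1 + 13) = sqrt(12) = 2*sqrt(3) ≈ 3.4641)
P(-4)*B = ((2/5)*(-4))*(2*sqrt(3)) = -16*sqrt(3)/5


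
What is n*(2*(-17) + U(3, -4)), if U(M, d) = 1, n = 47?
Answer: -1551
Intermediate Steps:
n*(2*(-17) + U(3, -4)) = 47*(2*(-17) + 1) = 47*(-34 + 1) = 47*(-33) = -1551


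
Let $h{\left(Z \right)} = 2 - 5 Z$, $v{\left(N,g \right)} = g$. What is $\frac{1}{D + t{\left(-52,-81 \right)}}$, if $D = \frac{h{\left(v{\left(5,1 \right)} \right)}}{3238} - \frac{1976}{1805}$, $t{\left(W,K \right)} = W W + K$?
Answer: $\frac{307610}{806523993} \approx 0.0003814$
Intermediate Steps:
$t{\left(W,K \right)} = K + W^{2}$ ($t{\left(W,K \right)} = W^{2} + K = K + W^{2}$)
$D = - \frac{337037}{307610}$ ($D = \frac{2 - 5}{3238} - \frac{1976}{1805} = \left(2 - 5\right) \frac{1}{3238} - \frac{104}{95} = \left(-3\right) \frac{1}{3238} - \frac{104}{95} = - \frac{3}{3238} - \frac{104}{95} = - \frac{337037}{307610} \approx -1.0957$)
$\frac{1}{D + t{\left(-52,-81 \right)}} = \frac{1}{- \frac{337037}{307610} - \left(81 - \left(-52\right)^{2}\right)} = \frac{1}{- \frac{337037}{307610} + \left(-81 + 2704\right)} = \frac{1}{- \frac{337037}{307610} + 2623} = \frac{1}{\frac{806523993}{307610}} = \frac{307610}{806523993}$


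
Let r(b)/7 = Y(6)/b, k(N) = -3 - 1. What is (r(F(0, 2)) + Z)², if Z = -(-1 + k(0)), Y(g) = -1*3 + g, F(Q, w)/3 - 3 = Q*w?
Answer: 484/9 ≈ 53.778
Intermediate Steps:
F(Q, w) = 9 + 3*Q*w (F(Q, w) = 9 + 3*(Q*w) = 9 + 3*Q*w)
k(N) = -4
Y(g) = -3 + g
r(b) = 21/b (r(b) = 7*((-3 + 6)/b) = 7*(3/b) = 21/b)
Z = 5 (Z = -(-1 - 4) = -1*(-5) = 5)
(r(F(0, 2)) + Z)² = (21/(9 + 3*0*2) + 5)² = (21/(9 + 0) + 5)² = (21/9 + 5)² = (21*(⅑) + 5)² = (7/3 + 5)² = (22/3)² = 484/9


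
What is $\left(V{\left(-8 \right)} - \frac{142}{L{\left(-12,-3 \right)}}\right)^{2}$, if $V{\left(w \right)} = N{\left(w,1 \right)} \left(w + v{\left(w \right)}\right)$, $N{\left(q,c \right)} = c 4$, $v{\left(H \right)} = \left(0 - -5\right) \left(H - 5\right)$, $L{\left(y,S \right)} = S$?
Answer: $\frac{538756}{9} \approx 59862.0$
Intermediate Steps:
$v{\left(H \right)} = -25 + 5 H$ ($v{\left(H \right)} = \left(0 + 5\right) \left(-5 + H\right) = 5 \left(-5 + H\right) = -25 + 5 H$)
$N{\left(q,c \right)} = 4 c$
$V{\left(w \right)} = -100 + 24 w$ ($V{\left(w \right)} = 4 \cdot 1 \left(w + \left(-25 + 5 w\right)\right) = 4 \left(-25 + 6 w\right) = -100 + 24 w$)
$\left(V{\left(-8 \right)} - \frac{142}{L{\left(-12,-3 \right)}}\right)^{2} = \left(\left(-100 + 24 \left(-8\right)\right) - \frac{142}{-3}\right)^{2} = \left(\left(-100 - 192\right) - - \frac{142}{3}\right)^{2} = \left(-292 + \frac{142}{3}\right)^{2} = \left(- \frac{734}{3}\right)^{2} = \frac{538756}{9}$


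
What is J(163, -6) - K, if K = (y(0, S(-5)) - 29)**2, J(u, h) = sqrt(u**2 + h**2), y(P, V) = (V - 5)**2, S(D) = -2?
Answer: -400 + sqrt(26605) ≈ -236.89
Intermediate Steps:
y(P, V) = (-5 + V)**2
J(u, h) = sqrt(h**2 + u**2)
K = 400 (K = ((-5 - 2)**2 - 29)**2 = ((-7)**2 - 29)**2 = (49 - 29)**2 = 20**2 = 400)
J(163, -6) - K = sqrt((-6)**2 + 163**2) - 1*400 = sqrt(36 + 26569) - 400 = sqrt(26605) - 400 = -400 + sqrt(26605)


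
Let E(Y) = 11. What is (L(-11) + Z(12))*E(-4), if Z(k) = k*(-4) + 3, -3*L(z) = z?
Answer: -1364/3 ≈ -454.67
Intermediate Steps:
L(z) = -z/3
Z(k) = 3 - 4*k (Z(k) = -4*k + 3 = 3 - 4*k)
(L(-11) + Z(12))*E(-4) = (-⅓*(-11) + (3 - 4*12))*11 = (11/3 + (3 - 48))*11 = (11/3 - 45)*11 = -124/3*11 = -1364/3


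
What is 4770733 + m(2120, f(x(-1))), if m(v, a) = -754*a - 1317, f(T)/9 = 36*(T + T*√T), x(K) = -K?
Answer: 4280824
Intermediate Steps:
f(T) = 324*T + 324*T^(3/2) (f(T) = 9*(36*(T + T*√T)) = 9*(36*(T + T^(3/2))) = 9*(36*T + 36*T^(3/2)) = 324*T + 324*T^(3/2))
m(v, a) = -1317 - 754*a
4770733 + m(2120, f(x(-1))) = 4770733 + (-1317 - 754*(324*(-1*(-1)) + 324*(-1*(-1))^(3/2))) = 4770733 + (-1317 - 754*(324*1 + 324*1^(3/2))) = 4770733 + (-1317 - 754*(324 + 324*1)) = 4770733 + (-1317 - 754*(324 + 324)) = 4770733 + (-1317 - 754*648) = 4770733 + (-1317 - 488592) = 4770733 - 489909 = 4280824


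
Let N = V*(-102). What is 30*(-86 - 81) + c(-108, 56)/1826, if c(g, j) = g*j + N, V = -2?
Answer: -4577052/913 ≈ -5013.2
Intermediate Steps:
N = 204 (N = -2*(-102) = 204)
c(g, j) = 204 + g*j (c(g, j) = g*j + 204 = 204 + g*j)
30*(-86 - 81) + c(-108, 56)/1826 = 30*(-86 - 81) + (204 - 108*56)/1826 = 30*(-167) + (204 - 6048)*(1/1826) = -5010 - 5844*1/1826 = -5010 - 2922/913 = -4577052/913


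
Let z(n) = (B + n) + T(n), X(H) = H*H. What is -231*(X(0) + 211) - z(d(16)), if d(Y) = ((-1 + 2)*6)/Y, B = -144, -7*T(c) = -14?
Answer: -388795/8 ≈ -48599.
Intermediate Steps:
T(c) = 2 (T(c) = -⅐*(-14) = 2)
X(H) = H²
d(Y) = 6/Y (d(Y) = (1*6)/Y = 6/Y)
z(n) = -142 + n (z(n) = (-144 + n) + 2 = -142 + n)
-231*(X(0) + 211) - z(d(16)) = -231*(0² + 211) - (-142 + 6/16) = -231*(0 + 211) - (-142 + 6*(1/16)) = -231*211 - (-142 + 3/8) = -48741 - 1*(-1133/8) = -48741 + 1133/8 = -388795/8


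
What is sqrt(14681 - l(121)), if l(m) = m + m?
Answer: sqrt(14439) ≈ 120.16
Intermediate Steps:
l(m) = 2*m
sqrt(14681 - l(121)) = sqrt(14681 - 2*121) = sqrt(14681 - 1*242) = sqrt(14681 - 242) = sqrt(14439)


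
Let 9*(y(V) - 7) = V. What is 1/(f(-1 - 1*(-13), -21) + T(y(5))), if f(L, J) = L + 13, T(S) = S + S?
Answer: 9/361 ≈ 0.024931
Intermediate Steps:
y(V) = 7 + V/9
T(S) = 2*S
f(L, J) = 13 + L
1/(f(-1 - 1*(-13), -21) + T(y(5))) = 1/((13 + (-1 - 1*(-13))) + 2*(7 + (⅑)*5)) = 1/((13 + (-1 + 13)) + 2*(7 + 5/9)) = 1/((13 + 12) + 2*(68/9)) = 1/(25 + 136/9) = 1/(361/9) = 9/361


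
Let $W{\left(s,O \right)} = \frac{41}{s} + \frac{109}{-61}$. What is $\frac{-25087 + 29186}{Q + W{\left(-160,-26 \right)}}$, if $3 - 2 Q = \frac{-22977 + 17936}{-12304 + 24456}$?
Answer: $- \frac{60769478560}{4977209} \approx -12210.0$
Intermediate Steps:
$Q = \frac{41497}{24304}$ ($Q = \frac{3}{2} - \frac{\left(-22977 + 17936\right) \frac{1}{-12304 + 24456}}{2} = \frac{3}{2} - \frac{\left(-5041\right) \frac{1}{12152}}{2} = \frac{3}{2} - - \frac{5041}{24304} = \frac{3}{2} + \frac{5041}{24304} = \frac{41497}{24304} \approx 1.7074$)
$W{\left(s,O \right)} = - \frac{109}{61} + \frac{41}{s}$ ($W{\left(s,O \right)} = \frac{41}{s} + 109 \left(- \frac{1}{61}\right) = \frac{41}{s} - \frac{109}{61} = - \frac{109}{61} + \frac{41}{s}$)
$\frac{-25087 + 29186}{Q + W{\left(-160,-26 \right)}} = \frac{-25087 + 29186}{\frac{41497}{24304} - \left(\frac{109}{61} - \frac{41}{-160}\right)} = \frac{4099}{\frac{41497}{24304} + \left(- \frac{109}{61} + 41 \left(- \frac{1}{160}\right)\right)} = \frac{4099}{\frac{41497}{24304} - \frac{19941}{9760}} = \frac{4099}{- \frac{4977209}{14825440}} = 4099 \left(- \frac{14825440}{4977209}\right) = - \frac{60769478560}{4977209}$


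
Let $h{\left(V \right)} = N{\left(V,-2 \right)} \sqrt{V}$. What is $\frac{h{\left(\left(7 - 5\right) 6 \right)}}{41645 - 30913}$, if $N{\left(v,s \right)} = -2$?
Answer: $- \frac{\sqrt{3}}{2683} \approx -0.00064556$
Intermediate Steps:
$h{\left(V \right)} = - 2 \sqrt{V}$
$\frac{h{\left(\left(7 - 5\right) 6 \right)}}{41645 - 30913} = \frac{\left(-2\right) \sqrt{\left(7 - 5\right) 6}}{41645 - 30913} = \frac{\left(-2\right) \sqrt{2 \cdot 6}}{10732} = - 2 \sqrt{12} \cdot \frac{1}{10732} = - 2 \cdot 2 \sqrt{3} \cdot \frac{1}{10732} = - 4 \sqrt{3} \cdot \frac{1}{10732} = - \frac{\sqrt{3}}{2683}$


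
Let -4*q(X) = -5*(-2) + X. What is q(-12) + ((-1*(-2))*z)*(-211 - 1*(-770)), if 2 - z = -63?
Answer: 145341/2 ≈ 72671.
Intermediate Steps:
q(X) = -5/2 - X/4 (q(X) = -(-5*(-2) + X)/4 = -(10 + X)/4 = -5/2 - X/4)
z = 65 (z = 2 - 1*(-63) = 2 + 63 = 65)
q(-12) + ((-1*(-2))*z)*(-211 - 1*(-770)) = (-5/2 - ¼*(-12)) + (-1*(-2)*65)*(-211 - 1*(-770)) = (-5/2 + 3) + (2*65)*(-211 + 770) = ½ + 130*559 = ½ + 72670 = 145341/2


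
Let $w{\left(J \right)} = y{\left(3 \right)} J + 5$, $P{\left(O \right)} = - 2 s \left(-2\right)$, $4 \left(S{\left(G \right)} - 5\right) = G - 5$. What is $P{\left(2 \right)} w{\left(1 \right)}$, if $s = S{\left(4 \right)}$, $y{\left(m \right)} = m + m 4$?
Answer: $380$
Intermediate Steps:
$y{\left(m \right)} = 5 m$ ($y{\left(m \right)} = m + 4 m = 5 m$)
$S{\left(G \right)} = \frac{15}{4} + \frac{G}{4}$ ($S{\left(G \right)} = 5 + \frac{G - 5}{4} = 5 + \frac{-5 + G}{4} = 5 + \left(- \frac{5}{4} + \frac{G}{4}\right) = \frac{15}{4} + \frac{G}{4}$)
$s = \frac{19}{4}$ ($s = \frac{15}{4} + \frac{1}{4} \cdot 4 = \frac{15}{4} + 1 = \frac{19}{4} \approx 4.75$)
$P{\left(O \right)} = 19$ ($P{\left(O \right)} = \left(-2\right) \frac{19}{4} \left(-2\right) = \left(- \frac{19}{2}\right) \left(-2\right) = 19$)
$w{\left(J \right)} = 5 + 15 J$ ($w{\left(J \right)} = 5 \cdot 3 J + 5 = 15 J + 5 = 5 + 15 J$)
$P{\left(2 \right)} w{\left(1 \right)} = 19 \left(5 + 15 \cdot 1\right) = 19 \left(5 + 15\right) = 19 \cdot 20 = 380$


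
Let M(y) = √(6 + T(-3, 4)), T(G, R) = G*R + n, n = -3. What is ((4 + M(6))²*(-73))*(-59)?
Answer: 30149 + 103368*I ≈ 30149.0 + 1.0337e+5*I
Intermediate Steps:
T(G, R) = -3 + G*R (T(G, R) = G*R - 3 = -3 + G*R)
M(y) = 3*I (M(y) = √(6 + (-3 - 3*4)) = √(6 + (-3 - 12)) = √(6 - 15) = √(-9) = 3*I)
((4 + M(6))²*(-73))*(-59) = ((4 + 3*I)²*(-73))*(-59) = -73*(4 + 3*I)²*(-59) = 4307*(4 + 3*I)²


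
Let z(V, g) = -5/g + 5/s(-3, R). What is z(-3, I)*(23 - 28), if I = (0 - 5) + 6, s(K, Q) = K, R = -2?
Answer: 100/3 ≈ 33.333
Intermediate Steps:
I = 1 (I = -5 + 6 = 1)
z(V, g) = -5/3 - 5/g (z(V, g) = -5/g + 5/(-3) = -5/g + 5*(-⅓) = -5/g - 5/3 = -5/3 - 5/g)
z(-3, I)*(23 - 28) = (-5/3 - 5/1)*(23 - 28) = (-5/3 - 5*1)*(-5) = (-5/3 - 5)*(-5) = -20/3*(-5) = 100/3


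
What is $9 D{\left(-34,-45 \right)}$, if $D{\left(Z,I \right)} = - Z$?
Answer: $306$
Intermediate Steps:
$9 D{\left(-34,-45 \right)} = 9 \left(\left(-1\right) \left(-34\right)\right) = 9 \cdot 34 = 306$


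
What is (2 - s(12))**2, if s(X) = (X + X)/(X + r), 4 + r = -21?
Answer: 2500/169 ≈ 14.793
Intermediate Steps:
r = -25 (r = -4 - 21 = -25)
s(X) = 2*X/(-25 + X) (s(X) = (X + X)/(X - 25) = (2*X)/(-25 + X) = 2*X/(-25 + X))
(2 - s(12))**2 = (2 - 2*12/(-25 + 12))**2 = (2 - 2*12/(-13))**2 = (2 - 2*12*(-1)/13)**2 = (2 - 1*(-24/13))**2 = (2 + 24/13)**2 = (50/13)**2 = 2500/169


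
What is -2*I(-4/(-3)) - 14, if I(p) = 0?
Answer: -14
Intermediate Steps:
-2*I(-4/(-3)) - 14 = -2*0 - 14 = 0 - 14 = -14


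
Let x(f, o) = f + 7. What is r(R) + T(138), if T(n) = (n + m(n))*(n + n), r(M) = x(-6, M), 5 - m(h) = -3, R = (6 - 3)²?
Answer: 40297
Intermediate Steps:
R = 9 (R = 3² = 9)
m(h) = 8 (m(h) = 5 - 1*(-3) = 5 + 3 = 8)
x(f, o) = 7 + f
r(M) = 1 (r(M) = 7 - 6 = 1)
T(n) = 2*n*(8 + n) (T(n) = (n + 8)*(n + n) = (8 + n)*(2*n) = 2*n*(8 + n))
r(R) + T(138) = 1 + 2*138*(8 + 138) = 1 + 2*138*146 = 1 + 40296 = 40297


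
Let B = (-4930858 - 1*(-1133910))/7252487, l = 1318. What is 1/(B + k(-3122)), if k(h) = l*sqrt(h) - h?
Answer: 82092595498543971/142885185833685263515894 - 34662456104526371*I*sqrt(3122)/142885185833685263515894 ≈ 5.7454e-7 - 1.3555e-5*I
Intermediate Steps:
k(h) = -h + 1318*sqrt(h) (k(h) = 1318*sqrt(h) - h = -h + 1318*sqrt(h))
B = -3796948/7252487 (B = (-4930858 + 1133910)*(1/7252487) = -3796948*1/7252487 = -3796948/7252487 ≈ -0.52354)
1/(B + k(-3122)) = 1/(-3796948/7252487 + (-1*(-3122) + 1318*sqrt(-3122))) = 1/(-3796948/7252487 + (3122 + 1318*(I*sqrt(3122)))) = 1/(-3796948/7252487 + (3122 + 1318*I*sqrt(3122))) = 1/(22638467466/7252487 + 1318*I*sqrt(3122))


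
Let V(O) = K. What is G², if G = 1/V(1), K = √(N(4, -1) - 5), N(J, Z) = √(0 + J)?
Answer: -⅓ ≈ -0.33333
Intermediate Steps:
N(J, Z) = √J
K = I*√3 (K = √(√4 - 5) = √(2 - 5) = √(-3) = I*√3 ≈ 1.732*I)
V(O) = I*√3
G = -I*√3/3 (G = 1/(I*√3) = -I*√3/3 ≈ -0.57735*I)
G² = (-I*√3/3)² = -⅓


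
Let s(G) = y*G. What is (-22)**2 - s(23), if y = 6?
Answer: 346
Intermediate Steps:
s(G) = 6*G
(-22)**2 - s(23) = (-22)**2 - 6*23 = 484 - 1*138 = 484 - 138 = 346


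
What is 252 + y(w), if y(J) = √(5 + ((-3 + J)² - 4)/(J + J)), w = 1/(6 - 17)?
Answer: 252 + I*√3091/11 ≈ 252.0 + 5.0543*I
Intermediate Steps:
w = -1/11 (w = 1/(-11) = -1/11 ≈ -0.090909)
y(J) = √(5 + (-4 + (-3 + J)²)/(2*J)) (y(J) = √(5 + (-4 + (-3 + J)²)/((2*J))) = √(5 + (-4 + (-3 + J)²)*(1/(2*J))) = √(5 + (-4 + (-3 + J)²)/(2*J)))
252 + y(w) = 252 + √(8 + 2*(-1/11) + 10/(-1/11))/2 = 252 + √(8 - 2/11 + 10*(-11))/2 = 252 + √(8 - 2/11 - 110)/2 = 252 + √(-1124/11)/2 = 252 + (2*I*√3091/11)/2 = 252 + I*√3091/11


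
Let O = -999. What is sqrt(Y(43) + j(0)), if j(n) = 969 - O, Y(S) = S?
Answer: sqrt(2011) ≈ 44.844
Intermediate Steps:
j(n) = 1968 (j(n) = 969 - 1*(-999) = 969 + 999 = 1968)
sqrt(Y(43) + j(0)) = sqrt(43 + 1968) = sqrt(2011)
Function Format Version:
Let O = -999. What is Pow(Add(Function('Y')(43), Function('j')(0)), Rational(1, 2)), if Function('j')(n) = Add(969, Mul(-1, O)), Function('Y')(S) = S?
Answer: Pow(2011, Rational(1, 2)) ≈ 44.844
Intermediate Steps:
Function('j')(n) = 1968 (Function('j')(n) = Add(969, Mul(-1, -999)) = Add(969, 999) = 1968)
Pow(Add(Function('Y')(43), Function('j')(0)), Rational(1, 2)) = Pow(Add(43, 1968), Rational(1, 2)) = Pow(2011, Rational(1, 2))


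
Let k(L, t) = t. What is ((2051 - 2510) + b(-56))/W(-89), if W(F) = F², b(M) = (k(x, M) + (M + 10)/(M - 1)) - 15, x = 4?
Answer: -30164/451497 ≈ -0.066809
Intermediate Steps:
b(M) = -15 + M + (10 + M)/(-1 + M) (b(M) = (M + (M + 10)/(M - 1)) - 15 = (M + (10 + M)/(-1 + M)) - 15 = -15 + M + (10 + M)/(-1 + M))
((2051 - 2510) + b(-56))/W(-89) = ((2051 - 2510) + (25 + (-56)² - 15*(-56))/(-1 - 56))/((-89)²) = (-459 + (25 + 3136 + 840)/(-57))/7921 = (-459 - 1/57*4001)*(1/7921) = (-459 - 4001/57)*(1/7921) = -30164/57*1/7921 = -30164/451497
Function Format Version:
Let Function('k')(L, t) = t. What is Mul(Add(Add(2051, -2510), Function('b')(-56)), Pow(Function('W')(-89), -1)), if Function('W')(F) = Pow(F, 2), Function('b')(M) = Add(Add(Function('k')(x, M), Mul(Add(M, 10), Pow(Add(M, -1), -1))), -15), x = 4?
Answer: Rational(-30164, 451497) ≈ -0.066809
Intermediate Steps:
Function('b')(M) = Add(-15, M, Mul(Pow(Add(-1, M), -1), Add(10, M))) (Function('b')(M) = Add(Add(M, Mul(Add(M, 10), Pow(Add(M, -1), -1))), -15) = Add(Add(M, Mul(Add(10, M), Pow(Add(-1, M), -1))), -15) = Add(Add(M, Mul(Pow(Add(-1, M), -1), Add(10, M))), -15) = Add(-15, M, Mul(Pow(Add(-1, M), -1), Add(10, M))))
Mul(Add(Add(2051, -2510), Function('b')(-56)), Pow(Function('W')(-89), -1)) = Mul(Add(Add(2051, -2510), Mul(Pow(Add(-1, -56), -1), Add(25, Pow(-56, 2), Mul(-15, -56)))), Pow(Pow(-89, 2), -1)) = Mul(Add(-459, Mul(Pow(-57, -1), Add(25, 3136, 840))), Pow(7921, -1)) = Mul(Add(-459, Mul(Rational(-1, 57), 4001)), Rational(1, 7921)) = Mul(Add(-459, Rational(-4001, 57)), Rational(1, 7921)) = Mul(Rational(-30164, 57), Rational(1, 7921)) = Rational(-30164, 451497)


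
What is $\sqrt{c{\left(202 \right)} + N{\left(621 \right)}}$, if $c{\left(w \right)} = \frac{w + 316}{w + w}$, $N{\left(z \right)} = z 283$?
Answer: $\frac{\sqrt{7171069690}}{202} \approx 419.22$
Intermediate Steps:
$N{\left(z \right)} = 283 z$
$c{\left(w \right)} = \frac{316 + w}{2 w}$
$\sqrt{c{\left(202 \right)} + N{\left(621 \right)}} = \sqrt{\frac{316 + 202}{2 \cdot 202} + 283 \cdot 621} = \sqrt{\frac{1}{2} \cdot \frac{1}{202} \cdot 518 + 175743} = \sqrt{\frac{259}{202} + 175743} = \sqrt{\frac{35500345}{202}} = \frac{\sqrt{7171069690}}{202}$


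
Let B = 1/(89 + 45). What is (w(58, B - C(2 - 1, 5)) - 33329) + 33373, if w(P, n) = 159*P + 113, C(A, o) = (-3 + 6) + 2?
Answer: 9379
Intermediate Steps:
B = 1/134 ≈ 0.0074627
C(A, o) = 5 (C(A, o) = 3 + 2 = 5)
w(P, n) = 113 + 159*P
(w(58, B - C(2 - 1, 5)) - 33329) + 33373 = ((113 + 159*58) - 33329) + 33373 = ((113 + 9222) - 33329) + 33373 = (9335 - 33329) + 33373 = -23994 + 33373 = 9379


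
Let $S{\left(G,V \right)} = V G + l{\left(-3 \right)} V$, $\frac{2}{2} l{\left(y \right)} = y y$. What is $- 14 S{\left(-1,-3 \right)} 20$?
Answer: $6720$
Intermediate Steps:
$l{\left(y \right)} = y^{2}$ ($l{\left(y \right)} = y y = y^{2}$)
$S{\left(G,V \right)} = 9 V + G V$ ($S{\left(G,V \right)} = V G + \left(-3\right)^{2} V = G V + 9 V = 9 V + G V$)
$- 14 S{\left(-1,-3 \right)} 20 = - 14 \left(- 3 \left(9 - 1\right)\right) 20 = - 14 \left(\left(-3\right) 8\right) 20 = \left(-14\right) \left(-24\right) 20 = 336 \cdot 20 = 6720$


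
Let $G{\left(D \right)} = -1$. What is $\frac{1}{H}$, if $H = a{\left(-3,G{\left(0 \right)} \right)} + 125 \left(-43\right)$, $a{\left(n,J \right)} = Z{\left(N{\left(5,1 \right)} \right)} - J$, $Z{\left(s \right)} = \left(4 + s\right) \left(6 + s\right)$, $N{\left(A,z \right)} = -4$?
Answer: $- \frac{1}{5374} \approx -0.00018608$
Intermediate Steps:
$a{\left(n,J \right)} = - J$ ($a{\left(n,J \right)} = \left(24 + \left(-4\right)^{2} + 10 \left(-4\right)\right) - J = \left(24 + 16 - 40\right) - J = 0 - J = - J$)
$H = -5374$ ($H = \left(-1\right) \left(-1\right) + 125 \left(-43\right) = 1 - 5375 = -5374$)
$\frac{1}{H} = \frac{1}{-5374} = - \frac{1}{5374}$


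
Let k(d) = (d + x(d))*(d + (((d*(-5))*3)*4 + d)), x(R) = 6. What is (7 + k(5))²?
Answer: 10131489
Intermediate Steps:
k(d) = -58*d*(6 + d) (k(d) = (d + 6)*(d + (((d*(-5))*3)*4 + d)) = (6 + d)*(d + ((-5*d*3)*4 + d)) = (6 + d)*(d + (-15*d*4 + d)) = (6 + d)*(d + (-60*d + d)) = (6 + d)*(d - 59*d) = (6 + d)*(-58*d) = -58*d*(6 + d))
(7 + k(5))² = (7 - 58*5*(6 + 5))² = (7 - 58*5*11)² = (7 - 3190)² = (-3183)² = 10131489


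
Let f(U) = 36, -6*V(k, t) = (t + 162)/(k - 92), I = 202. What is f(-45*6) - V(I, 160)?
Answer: 12041/330 ≈ 36.488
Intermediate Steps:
V(k, t) = -(162 + t)/(6*(-92 + k)) (V(k, t) = -(t + 162)/(6*(k - 92)) = -(162 + t)/(6*(-92 + k)))
f(-45*6) - V(I, 160) = 36 - (-162 - 1*160)/(6*(-92 + 202)) = 36 - (-162 - 160)/(6*110) = 36 - (-322)/(6*110) = 36 - 1*(-161/330) = 36 + 161/330 = 12041/330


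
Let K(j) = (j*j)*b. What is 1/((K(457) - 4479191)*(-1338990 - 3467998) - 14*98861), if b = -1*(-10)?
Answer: 1/11492069634534 ≈ 8.7017e-14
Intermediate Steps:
b = 10
K(j) = 10*j² (K(j) = (j*j)*10 = j²*10 = 10*j²)
1/((K(457) - 4479191)*(-1338990 - 3467998) - 14*98861) = 1/((10*457² - 4479191)*(-1338990 - 3467998) - 14*98861) = 1/((10*208849 - 4479191)*(-4806988) - 1384054) = 1/((2088490 - 4479191)*(-4806988) - 1384054) = 1/(-2390701*(-4806988) - 1384054) = 1/(11492071018588 - 1384054) = 1/11492069634534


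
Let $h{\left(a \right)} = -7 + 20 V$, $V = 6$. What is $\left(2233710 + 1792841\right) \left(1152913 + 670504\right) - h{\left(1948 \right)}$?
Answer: $7342081544654$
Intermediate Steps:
$h{\left(a \right)} = 113$ ($h{\left(a \right)} = -7 + 20 \cdot 6 = -7 + 120 = 113$)
$\left(2233710 + 1792841\right) \left(1152913 + 670504\right) - h{\left(1948 \right)} = \left(2233710 + 1792841\right) \left(1152913 + 670504\right) - 113 = 4026551 \cdot 1823417 - 113 = 7342081544767 - 113 = 7342081544654$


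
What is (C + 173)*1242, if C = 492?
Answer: 825930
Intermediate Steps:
(C + 173)*1242 = (492 + 173)*1242 = 665*1242 = 825930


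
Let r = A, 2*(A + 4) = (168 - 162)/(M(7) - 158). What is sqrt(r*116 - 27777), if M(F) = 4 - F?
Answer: I*sqrt(732090989)/161 ≈ 168.06*I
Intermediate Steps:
A = -647/161 (A = -4 + ((168 - 162)/((4 - 1*7) - 158))/2 = -4 + (6/((4 - 7) - 158))/2 = -4 + (6/(-3 - 158))/2 = -4 + (6/(-161))/2 = -4 + (6*(-1/161))/2 = -4 + (1/2)*(-6/161) = -4 - 3/161 = -647/161 ≈ -4.0186)
r = -647/161 ≈ -4.0186
sqrt(r*116 - 27777) = sqrt(-647/161*116 - 27777) = sqrt(-75052/161 - 27777) = sqrt(-4547149/161) = I*sqrt(732090989)/161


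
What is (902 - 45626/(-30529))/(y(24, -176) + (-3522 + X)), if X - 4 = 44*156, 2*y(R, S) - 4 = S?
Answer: 6895696/24881135 ≈ 0.27715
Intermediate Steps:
y(R, S) = 2 + S/2
X = 6868 (X = 4 + 44*156 = 4 + 6864 = 6868)
(902 - 45626/(-30529))/(y(24, -176) + (-3522 + X)) = (902 - 45626/(-30529))/((2 + (½)*(-176)) + (-3522 + 6868)) = (902 - 45626*(-1/30529))/((2 - 88) + 3346) = (902 + 45626/30529)/(-86 + 3346) = (27582784/30529)/3260 = (27582784/30529)*(1/3260) = 6895696/24881135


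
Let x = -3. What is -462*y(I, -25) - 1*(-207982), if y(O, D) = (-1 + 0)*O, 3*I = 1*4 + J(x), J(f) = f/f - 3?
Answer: 208290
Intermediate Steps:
J(f) = -2 (J(f) = 1 - 3 = -2)
I = 2/3 (I = (1*4 - 2)/3 = (4 - 2)/3 = (1/3)*2 = 2/3 ≈ 0.66667)
y(O, D) = -O
-462*y(I, -25) - 1*(-207982) = -(-462)*2/3 - 1*(-207982) = -462*(-2/3) + 207982 = 308 + 207982 = 208290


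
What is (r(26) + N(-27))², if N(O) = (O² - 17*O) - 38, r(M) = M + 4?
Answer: 1392400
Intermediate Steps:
r(M) = 4 + M
N(O) = -38 + O² - 17*O
(r(26) + N(-27))² = ((4 + 26) + (-38 + (-27)² - 17*(-27)))² = (30 + (-38 + 729 + 459))² = (30 + 1150)² = 1180² = 1392400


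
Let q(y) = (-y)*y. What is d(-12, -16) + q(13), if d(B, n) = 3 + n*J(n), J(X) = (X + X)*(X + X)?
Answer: -16550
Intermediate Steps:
J(X) = 4*X² (J(X) = (2*X)*(2*X) = 4*X²)
q(y) = -y²
d(B, n) = 3 + 4*n³ (d(B, n) = 3 + n*(4*n²) = 3 + 4*n³)
d(-12, -16) + q(13) = (3 + 4*(-16)³) - 1*13² = (3 + 4*(-4096)) - 1*169 = (3 - 16384) - 169 = -16381 - 169 = -16550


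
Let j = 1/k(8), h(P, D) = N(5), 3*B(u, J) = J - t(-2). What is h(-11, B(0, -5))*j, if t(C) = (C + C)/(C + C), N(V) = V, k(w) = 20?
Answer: ¼ ≈ 0.25000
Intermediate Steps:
t(C) = 1 (t(C) = (2*C)/((2*C)) = (2*C)*(1/(2*C)) = 1)
B(u, J) = -⅓ + J/3 (B(u, J) = (J - 1*1)/3 = (J - 1)/3 = (-1 + J)/3 = -⅓ + J/3)
h(P, D) = 5
j = 1/20 ≈ 0.050000
h(-11, B(0, -5))*j = 5*(1/20) = ¼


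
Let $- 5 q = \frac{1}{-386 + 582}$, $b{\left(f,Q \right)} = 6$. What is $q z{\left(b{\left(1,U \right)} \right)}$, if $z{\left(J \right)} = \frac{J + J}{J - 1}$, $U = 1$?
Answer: $- \frac{3}{1225} \approx -0.002449$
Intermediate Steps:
$z{\left(J \right)} = \frac{2 J}{-1 + J}$
$q = - \frac{1}{980}$ ($q = - \frac{1}{5 \left(-386 + 582\right)} = - \frac{1}{5 \cdot 196} = \left(- \frac{1}{5}\right) \frac{1}{196} = - \frac{1}{980} \approx -0.0010204$)
$q z{\left(b{\left(1,U \right)} \right)} = - \frac{2 \cdot 6 \frac{1}{-1 + 6}}{980} = - \frac{2 \cdot 6 \cdot \frac{1}{5}}{980} = \left(- \frac{1}{980}\right) \frac{12}{5} = - \frac{3}{1225}$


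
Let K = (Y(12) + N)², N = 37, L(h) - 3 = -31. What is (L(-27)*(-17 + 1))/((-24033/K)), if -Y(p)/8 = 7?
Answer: -161728/24033 ≈ -6.7294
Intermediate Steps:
Y(p) = -56 (Y(p) = -8*7 = -56)
L(h) = -28 (L(h) = 3 - 31 = -28)
K = 361 (K = (-56 + 37)² = (-19)² = 361)
(L(-27)*(-17 + 1))/((-24033/K)) = (-28*(-17 + 1))/((-24033/361)) = (-28*(-16))/((-24033*1/361)) = 448/(-24033/361) = 448*(-361/24033) = -161728/24033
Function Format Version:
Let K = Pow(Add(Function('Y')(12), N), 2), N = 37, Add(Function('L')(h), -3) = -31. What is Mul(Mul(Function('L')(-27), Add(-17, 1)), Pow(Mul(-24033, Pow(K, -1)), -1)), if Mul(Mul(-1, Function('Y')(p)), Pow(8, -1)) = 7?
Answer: Rational(-161728, 24033) ≈ -6.7294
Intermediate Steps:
Function('Y')(p) = -56 (Function('Y')(p) = Mul(-8, 7) = -56)
Function('L')(h) = -28 (Function('L')(h) = Add(3, -31) = -28)
K = 361 (K = Pow(Add(-56, 37), 2) = Pow(-19, 2) = 361)
Mul(Mul(Function('L')(-27), Add(-17, 1)), Pow(Mul(-24033, Pow(K, -1)), -1)) = Mul(Mul(-28, Add(-17, 1)), Pow(Mul(-24033, Pow(361, -1)), -1)) = Mul(Mul(-28, -16), Pow(Mul(-24033, Rational(1, 361)), -1)) = Mul(448, Pow(Rational(-24033, 361), -1)) = Mul(448, Rational(-361, 24033)) = Rational(-161728, 24033)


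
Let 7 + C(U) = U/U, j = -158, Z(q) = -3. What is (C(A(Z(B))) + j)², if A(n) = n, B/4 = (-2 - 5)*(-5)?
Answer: 26896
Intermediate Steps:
B = 140 (B = 4*((-2 - 5)*(-5)) = 4*(-7*(-5)) = 4*35 = 140)
C(U) = -6 (C(U) = -7 + U/U = -7 + 1 = -6)
(C(A(Z(B))) + j)² = (-6 - 158)² = (-164)² = 26896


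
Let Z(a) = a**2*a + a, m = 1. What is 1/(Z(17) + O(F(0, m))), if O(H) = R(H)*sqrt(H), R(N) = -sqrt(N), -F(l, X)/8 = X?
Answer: 1/4938 ≈ 0.00020251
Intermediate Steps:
F(l, X) = -8*X
Z(a) = a + a**3 (Z(a) = a**3 + a = a + a**3)
O(H) = -H (O(H) = (-sqrt(H))*sqrt(H) = -H)
1/(Z(17) + O(F(0, m))) = 1/((17 + 17**3) - (-8)) = 1/((17 + 4913) - 1*(-8)) = 1/(4930 + 8) = 1/4938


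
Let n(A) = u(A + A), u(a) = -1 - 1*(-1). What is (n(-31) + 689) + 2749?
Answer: 3438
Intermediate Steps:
u(a) = 0 (u(a) = -1 + 1 = 0)
n(A) = 0
(n(-31) + 689) + 2749 = (0 + 689) + 2749 = 689 + 2749 = 3438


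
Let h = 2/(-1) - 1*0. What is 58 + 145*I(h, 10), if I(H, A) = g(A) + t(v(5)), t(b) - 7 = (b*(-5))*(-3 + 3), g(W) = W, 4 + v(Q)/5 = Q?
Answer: 2523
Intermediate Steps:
v(Q) = -20 + 5*Q
h = -2 (h = 2*(-1) + 0 = -2 + 0 = -2)
t(b) = 7 (t(b) = 7 + (b*(-5))*(-3 + 3) = 7 - 5*b*0 = 7 + 0 = 7)
I(H, A) = 7 + A (I(H, A) = A + 7 = 7 + A)
58 + 145*I(h, 10) = 58 + 145*(7 + 10) = 58 + 145*17 = 58 + 2465 = 2523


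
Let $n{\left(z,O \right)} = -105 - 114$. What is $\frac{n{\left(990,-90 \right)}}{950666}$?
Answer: $- \frac{219}{950666} \approx -0.00023036$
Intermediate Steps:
$n{\left(z,O \right)} = -219$ ($n{\left(z,O \right)} = -105 - 114 = -219$)
$\frac{n{\left(990,-90 \right)}}{950666} = - \frac{219}{950666}$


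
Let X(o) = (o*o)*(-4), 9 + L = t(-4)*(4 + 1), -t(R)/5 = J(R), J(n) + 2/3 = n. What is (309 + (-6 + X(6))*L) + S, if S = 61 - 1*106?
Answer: -15886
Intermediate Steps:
J(n) = -⅔ + n
t(R) = 10/3 - 5*R (t(R) = -5*(-⅔ + R) = 10/3 - 5*R)
S = -45 (S = 61 - 106 = -45)
L = 323/3 (L = -9 + (10/3 - 5*(-4))*(4 + 1) = -9 + (10/3 + 20)*5 = -9 + (70/3)*5 = -9 + 350/3 = 323/3 ≈ 107.67)
X(o) = -4*o² (X(o) = o²*(-4) = -4*o²)
(309 + (-6 + X(6))*L) + S = (309 + (-6 - 4*6²)*(323/3)) - 45 = (309 + (-6 - 4*36)*(323/3)) - 45 = (309 + (-6 - 144)*(323/3)) - 45 = (309 - 150*323/3) - 45 = (309 - 16150) - 45 = -15841 - 45 = -15886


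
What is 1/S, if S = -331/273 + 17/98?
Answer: -3822/3971 ≈ -0.96248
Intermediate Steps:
S = -3971/3822 (S = -331*1/273 + 17*(1/98) = -331/273 + 17/98 = -3971/3822 ≈ -1.0390)
1/S = 1/(-3971/3822) = -3822/3971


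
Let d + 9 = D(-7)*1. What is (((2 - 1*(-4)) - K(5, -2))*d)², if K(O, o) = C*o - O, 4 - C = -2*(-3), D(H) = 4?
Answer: 1225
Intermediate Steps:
C = -2 (C = 4 - (-2)*(-3) = 4 - 1*6 = 4 - 6 = -2)
d = -5 (d = -9 + 4*1 = -9 + 4 = -5)
K(O, o) = -O - 2*o (K(O, o) = -2*o - O = -O - 2*o)
(((2 - 1*(-4)) - K(5, -2))*d)² = (((2 - 1*(-4)) - (-1*5 - 2*(-2)))*(-5))² = (((2 + 4) - (-5 + 4))*(-5))² = ((6 - 1*(-1))*(-5))² = ((6 + 1)*(-5))² = (7*(-5))² = (-35)² = 1225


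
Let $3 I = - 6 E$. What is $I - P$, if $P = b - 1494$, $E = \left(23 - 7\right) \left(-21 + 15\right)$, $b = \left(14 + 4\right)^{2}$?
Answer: $1362$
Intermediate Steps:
$b = 324$ ($b = 18^{2} = 324$)
$E = -96$ ($E = \left(23 - 7\right) \left(-6\right) = 16 \left(-6\right) = -96$)
$I = 192$ ($I = \frac{\left(-6\right) \left(-96\right)}{3} = \frac{1}{3} \cdot 576 = 192$)
$P = -1170$ ($P = 324 - 1494 = -1170$)
$I - P = 192 - -1170 = 192 + 1170 = 1362$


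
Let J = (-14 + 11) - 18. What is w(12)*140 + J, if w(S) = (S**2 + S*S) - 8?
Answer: 39179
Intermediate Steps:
w(S) = -8 + 2*S**2 (w(S) = (S**2 + S**2) - 8 = 2*S**2 - 8 = -8 + 2*S**2)
J = -21 (J = -3 - 18 = -21)
w(12)*140 + J = (-8 + 2*12**2)*140 - 21 = (-8 + 2*144)*140 - 21 = (-8 + 288)*140 - 21 = 280*140 - 21 = 39200 - 21 = 39179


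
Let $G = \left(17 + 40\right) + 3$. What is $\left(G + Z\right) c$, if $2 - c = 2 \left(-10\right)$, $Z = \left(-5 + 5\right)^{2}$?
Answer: $1320$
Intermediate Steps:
$Z = 0$ ($Z = 0^{2} = 0$)
$c = 22$ ($c = 2 - 2 \left(-10\right) = 2 - -20 = 2 + 20 = 22$)
$G = 60$ ($G = 57 + 3 = 60$)
$\left(G + Z\right) c = \left(60 + 0\right) 22 = 60 \cdot 22 = 1320$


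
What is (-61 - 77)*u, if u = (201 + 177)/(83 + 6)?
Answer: -52164/89 ≈ -586.11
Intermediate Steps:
u = 378/89 ≈ 4.2472
(-61 - 77)*u = (-61 - 77)*(378/89) = -138*378/89 = -52164/89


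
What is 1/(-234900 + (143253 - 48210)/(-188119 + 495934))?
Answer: -102605/24101882819 ≈ -4.2571e-6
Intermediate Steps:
1/(-234900 + (143253 - 48210)/(-188119 + 495934)) = 1/(-234900 + 95043/307815) = 1/(-234900 + 95043*(1/307815)) = 1/(-234900 + 31681/102605) = 1/(-24101882819/102605) = -102605/24101882819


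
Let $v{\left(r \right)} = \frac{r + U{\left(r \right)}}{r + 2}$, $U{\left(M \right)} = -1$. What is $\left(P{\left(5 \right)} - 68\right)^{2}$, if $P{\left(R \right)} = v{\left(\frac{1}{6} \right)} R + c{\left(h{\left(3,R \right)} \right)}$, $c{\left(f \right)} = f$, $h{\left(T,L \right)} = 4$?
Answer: $\frac{734449}{169} \approx 4345.9$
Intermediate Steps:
$v{\left(r \right)} = \frac{-1 + r}{2 + r}$ ($v{\left(r \right)} = \frac{r - 1}{r + 2} = \frac{-1 + r}{2 + r}$)
$P{\left(R \right)} = 4 - \frac{5 R}{13}$ ($P{\left(R \right)} = \frac{-1 + \frac{1}{6}}{2 + \frac{1}{6}} R + 4 = \frac{1}{\frac{13}{6}} \left(- \frac{5}{6}\right) R + 4 = \frac{6}{13} \left(- \frac{5}{6}\right) R + 4 = - \frac{5 R}{13} + 4 = 4 - \frac{5 R}{13}$)
$\left(P{\left(5 \right)} - 68\right)^{2} = \left(\left(4 - \frac{25}{13}\right) - 68\right)^{2} = \left(\frac{27}{13} - 68\right)^{2} = \left(- \frac{857}{13}\right)^{2} = \frac{734449}{169}$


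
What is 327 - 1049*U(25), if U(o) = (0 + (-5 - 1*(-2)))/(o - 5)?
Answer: 9687/20 ≈ 484.35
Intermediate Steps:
U(o) = -3/(-5 + o) (U(o) = (0 + (-5 + 2))/(-5 + o) = (0 - 3)/(-5 + o) = -3/(-5 + o))
327 - 1049*U(25) = 327 - (-3147)/(-5 + 25) = 327 - (-3147)/20 = 327 - 1049*(-3/20) = 327 + 3147/20 = 9687/20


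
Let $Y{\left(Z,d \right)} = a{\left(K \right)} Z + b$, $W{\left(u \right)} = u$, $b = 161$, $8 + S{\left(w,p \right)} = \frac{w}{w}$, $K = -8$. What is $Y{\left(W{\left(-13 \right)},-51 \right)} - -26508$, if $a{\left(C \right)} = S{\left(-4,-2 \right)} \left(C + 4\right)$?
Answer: $26305$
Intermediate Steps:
$S{\left(w,p \right)} = -7$ ($S{\left(w,p \right)} = -8 + \frac{w}{w} = -8 + 1 = -7$)
$a{\left(C \right)} = -28 - 7 C$ ($a{\left(C \right)} = - 7 \left(C + 4\right) = - 7 \left(4 + C\right) = -28 - 7 C$)
$Y{\left(Z,d \right)} = 161 + 28 Z$ ($Y{\left(Z,d \right)} = \left(-28 - -56\right) Z + 161 = \left(-28 + 56\right) Z + 161 = 28 Z + 161 = 161 + 28 Z$)
$Y{\left(W{\left(-13 \right)},-51 \right)} - -26508 = \left(161 + 28 \left(-13\right)\right) - -26508 = \left(161 - 364\right) + 26508 = -203 + 26508 = 26305$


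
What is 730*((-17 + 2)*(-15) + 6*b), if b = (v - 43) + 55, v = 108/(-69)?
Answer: 4828950/23 ≈ 2.0995e+5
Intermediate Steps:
v = -36/23 (v = 108*(-1/69) = -36/23 ≈ -1.5652)
b = 240/23 (b = (-36/23 - 43) + 55 = -1025/23 + 55 = 240/23 ≈ 10.435)
730*((-17 + 2)*(-15) + 6*b) = 730*((-17 + 2)*(-15) + 6*(240/23)) = 730*(-15*(-15) + 1440/23) = 730*(225 + 1440/23) = 730*(6615/23) = 4828950/23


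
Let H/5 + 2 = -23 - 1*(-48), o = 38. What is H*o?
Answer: 4370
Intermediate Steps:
H = 115 (H = -10 + 5*(-23 - 1*(-48)) = -10 + 5*(-23 + 48) = -10 + 5*25 = -10 + 125 = 115)
H*o = 115*38 = 4370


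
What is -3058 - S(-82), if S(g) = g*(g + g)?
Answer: -16506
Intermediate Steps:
S(g) = 2*g**2 (S(g) = g*(2*g) = 2*g**2)
-3058 - S(-82) = -3058 - 2*(-82)**2 = -3058 - 2*6724 = -3058 - 1*13448 = -3058 - 13448 = -16506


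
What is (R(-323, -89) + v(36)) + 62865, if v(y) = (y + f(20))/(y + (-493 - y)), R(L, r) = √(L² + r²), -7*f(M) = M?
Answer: 7480927/119 + 5*√4490 ≈ 63200.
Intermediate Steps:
f(M) = -M/7
v(y) = 20/3451 - y/493 (v(y) = (y - ⅐*20)/(y + (-493 - y)) = (y - 20/7)/(-493) = (-20/7 + y)*(-1/493) = 20/3451 - y/493)
(R(-323, -89) + v(36)) + 62865 = (√((-323)² + (-89)²) + (20/3451 - 1/493*36)) + 62865 = (√(104329 + 7921) + (20/3451 - 36/493)) + 62865 = (√112250 - 8/119) + 62865 = (5*√4490 - 8/119) + 62865 = (-8/119 + 5*√4490) + 62865 = 7480927/119 + 5*√4490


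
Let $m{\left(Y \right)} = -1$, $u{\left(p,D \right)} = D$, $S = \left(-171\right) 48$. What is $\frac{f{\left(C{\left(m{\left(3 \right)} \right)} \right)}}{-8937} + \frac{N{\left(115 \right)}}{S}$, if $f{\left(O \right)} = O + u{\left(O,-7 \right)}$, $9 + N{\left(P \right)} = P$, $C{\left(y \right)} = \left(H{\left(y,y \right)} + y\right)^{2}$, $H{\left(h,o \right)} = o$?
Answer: $- \frac{17087}{1358424} \approx -0.012579$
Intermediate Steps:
$S = -8208$
$C{\left(y \right)} = 4 y^{2}$ ($C{\left(y \right)} = \left(y + y\right)^{2} = \left(2 y\right)^{2} = 4 y^{2}$)
$N{\left(P \right)} = -9 + P$
$f{\left(O \right)} = -7 + O$ ($f{\left(O \right)} = O - 7 = -7 + O$)
$\frac{f{\left(C{\left(m{\left(3 \right)} \right)} \right)}}{-8937} + \frac{N{\left(115 \right)}}{S} = \frac{-7 + 4 \left(-1\right)^{2}}{-8937} + \frac{-9 + 115}{-8208} = \left(-7 + 4 \cdot 1\right) \left(- \frac{1}{8937}\right) + 106 \left(- \frac{1}{8208}\right) = \left(-7 + 4\right) \left(- \frac{1}{8937}\right) - \frac{53}{4104} = \left(-3\right) \left(- \frac{1}{8937}\right) - \frac{53}{4104} = \frac{1}{2979} - \frac{53}{4104} = - \frac{17087}{1358424}$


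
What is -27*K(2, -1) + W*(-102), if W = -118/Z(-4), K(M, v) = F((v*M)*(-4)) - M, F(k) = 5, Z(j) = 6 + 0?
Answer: 1925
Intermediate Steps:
Z(j) = 6
K(M, v) = 5 - M
W = -59/3 (W = -118/6 = -118*⅙ = -59/3 ≈ -19.667)
-27*K(2, -1) + W*(-102) = -27*(5 - 1*2) - 59/3*(-102) = -27*(5 - 2) + 2006 = -27*3 + 2006 = -81 + 2006 = 1925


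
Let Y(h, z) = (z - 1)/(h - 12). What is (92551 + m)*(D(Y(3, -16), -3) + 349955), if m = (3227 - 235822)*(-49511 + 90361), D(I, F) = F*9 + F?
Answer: -3324782013660075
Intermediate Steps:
Y(h, z) = (-1 + z)/(-12 + h)
D(I, F) = 10*F (D(I, F) = 9*F + F = 10*F)
m = -9501505750 (m = -232595*40850 = -9501505750)
(92551 + m)*(D(Y(3, -16), -3) + 349955) = (92551 - 9501505750)*(10*(-3) + 349955) = -9501413199*(-30 + 349955) = -9501413199*349925 = -3324782013660075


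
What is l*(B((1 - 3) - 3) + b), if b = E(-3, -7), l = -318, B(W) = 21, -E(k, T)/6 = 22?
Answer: 35298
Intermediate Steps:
E(k, T) = -132 (E(k, T) = -6*22 = -132)
b = -132
l*(B((1 - 3) - 3) + b) = -318*(21 - 132) = -318*(-111) = 35298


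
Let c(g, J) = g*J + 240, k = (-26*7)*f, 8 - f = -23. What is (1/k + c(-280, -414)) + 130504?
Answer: 1391678287/5642 ≈ 2.4666e+5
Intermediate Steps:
f = 31 (f = 8 - 1*(-23) = 8 + 23 = 31)
k = -5642 (k = -26*7*31 = -182*31 = -5642)
c(g, J) = 240 + J*g (c(g, J) = J*g + 240 = 240 + J*g)
(1/k + c(-280, -414)) + 130504 = (1/(-5642) + (240 - 414*(-280))) + 130504 = (-1/5642 + (240 + 115920)) + 130504 = (-1/5642 + 116160) + 130504 = 655374719/5642 + 130504 = 1391678287/5642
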